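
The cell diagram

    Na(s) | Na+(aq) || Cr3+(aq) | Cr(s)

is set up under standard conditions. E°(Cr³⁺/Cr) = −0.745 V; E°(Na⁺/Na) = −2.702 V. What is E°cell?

By convention the left-hand electrode in cell notation is the anode (oxidation) and the right-hand electrode is the cathode (reduction).
E°cell = E°(right) − E°(left) = −0.745 − (−2.702) = +1.957 V.

+1.957 V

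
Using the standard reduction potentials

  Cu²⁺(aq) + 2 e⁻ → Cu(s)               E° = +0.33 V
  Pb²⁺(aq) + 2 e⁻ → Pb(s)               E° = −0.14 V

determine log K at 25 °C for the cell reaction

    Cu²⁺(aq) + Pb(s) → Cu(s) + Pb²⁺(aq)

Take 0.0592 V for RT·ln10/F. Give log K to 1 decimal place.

log K = 15.9

The Cu²⁺/Cu couple is reduced (cathode); E°cell = +0.33 − (−0.14) = +0.47 V with n = 2.
At equilibrium E = 0, so log K = nE°cell / 0.0592 = (2)(+0.47) / 0.0592 = 15.9.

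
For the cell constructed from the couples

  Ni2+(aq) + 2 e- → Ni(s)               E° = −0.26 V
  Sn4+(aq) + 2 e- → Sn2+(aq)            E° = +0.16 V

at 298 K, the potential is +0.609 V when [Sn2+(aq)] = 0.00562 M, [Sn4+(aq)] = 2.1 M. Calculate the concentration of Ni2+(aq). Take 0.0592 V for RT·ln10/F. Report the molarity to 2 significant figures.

With Sn⁴⁺/Sn²⁺ at the cathode and Ni²⁺/Ni at the anode, E°cell = +0.16 − (−0.26) = +0.42 V (n = 2).
Since E = E° − (0.0592/n)·log Q, log Q = n(E° − E)/0.0592 = −6.385.
The balanced reaction is Sn4+(aq) + Ni(s) → Sn2+(aq) + Ni2+(aq), so Q = ([Sn2+(aq)]·[Ni2+(aq)]) / [Sn4+(aq)].
Solving for the unknown gives log [Ni2+(aq)] = −3.813, so [Ni2+(aq)] ≈ 0.00015 M.

0.00015 M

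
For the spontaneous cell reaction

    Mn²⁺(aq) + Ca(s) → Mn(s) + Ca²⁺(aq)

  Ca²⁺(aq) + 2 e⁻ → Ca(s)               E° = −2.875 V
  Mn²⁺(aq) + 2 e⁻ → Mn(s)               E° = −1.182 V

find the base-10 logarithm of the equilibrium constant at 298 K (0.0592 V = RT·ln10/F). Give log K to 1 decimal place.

log K = 57.2

The Mn²⁺/Mn couple is reduced (cathode); E°cell = −1.182 − (−2.875) = +1.693 V with n = 2.
At equilibrium E = 0, so log K = nE°cell / 0.0592 = (2)(+1.693) / 0.0592 = 57.2.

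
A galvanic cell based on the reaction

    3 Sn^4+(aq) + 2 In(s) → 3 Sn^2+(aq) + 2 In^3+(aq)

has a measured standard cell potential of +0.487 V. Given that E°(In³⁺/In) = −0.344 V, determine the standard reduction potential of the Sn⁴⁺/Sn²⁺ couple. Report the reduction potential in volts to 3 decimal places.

In the reaction as written the Sn⁴⁺/Sn²⁺ couple is reduced (cathode) and In³⁺/In is oxidized (anode), so E°cell = E°(Sn⁴⁺/Sn²⁺) − E°(In³⁺/In).
E°(Sn⁴⁺/Sn²⁺) = E°cell + E°(anode) = +0.487 + (−0.344) = +0.143 V.

+0.143 V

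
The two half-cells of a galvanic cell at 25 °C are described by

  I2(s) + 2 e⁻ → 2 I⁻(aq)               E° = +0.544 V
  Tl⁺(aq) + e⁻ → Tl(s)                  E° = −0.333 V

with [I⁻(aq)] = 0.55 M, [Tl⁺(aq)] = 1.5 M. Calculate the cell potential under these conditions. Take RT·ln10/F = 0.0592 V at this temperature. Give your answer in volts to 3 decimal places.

I₂/I⁻ is reduced (cathode, E° = +0.544 V) and Tl⁺/Tl is oxidized (anode).
E°cell = E°cat − E°an = +0.544 − (−0.333) = +0.877 V; n = 2.
For the overall reaction I2(s) + 2 Tl(s) → 2 I⁻(aq) + 2 Tl⁺(aq), Q = [I⁻(aq)]^2·[Tl⁺(aq)]^2 = 0.681, giving log Q = −0.167.
Applying E = E° − (RT ln10/nF)·log Q gives +0.877 − (0.0592/2)(−0.167) = +0.882 V.

+0.882 V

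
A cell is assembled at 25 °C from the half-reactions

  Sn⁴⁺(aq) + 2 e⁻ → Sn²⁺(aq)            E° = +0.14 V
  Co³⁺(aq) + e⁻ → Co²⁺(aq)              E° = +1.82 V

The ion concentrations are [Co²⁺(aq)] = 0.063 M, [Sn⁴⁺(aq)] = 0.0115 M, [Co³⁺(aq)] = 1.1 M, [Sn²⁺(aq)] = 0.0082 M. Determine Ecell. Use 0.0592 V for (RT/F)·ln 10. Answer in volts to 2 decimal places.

The Co³⁺/Co²⁺ couple has the more positive E°, so it is the cathode; Sn⁴⁺/Sn²⁺ is the anode.
E°cell = E°cat − E°an = +1.82 − (+0.14) = +1.68 V; n = 2.
Balancing gives 2 Co³⁺(aq) + Sn²⁺(aq) → 2 Co²⁺(aq) + Sn⁴⁺(aq); hence Q = ([Co²⁺(aq)]^2·[Sn⁴⁺(aq)]) / ([Co³⁺(aq)]^2·[Sn²⁺(aq)]) = 0.0046 (log Q = −2.337).
By the Nernst equation, E = +1.68 − (0.0592/2)·(−2.337) = +1.75 V.

+1.75 V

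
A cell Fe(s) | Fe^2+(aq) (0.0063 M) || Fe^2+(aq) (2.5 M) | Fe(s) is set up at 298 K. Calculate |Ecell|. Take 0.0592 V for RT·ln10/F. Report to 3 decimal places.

0.077 V

For a concentration cell E°cell = 0, since both electrodes use the same couple.
The compartment with the higher Fe^2+(aq) concentration (2.5 M) acts as the cathode; ions are reduced there and produced at the dilute (0.0063 M) anode.
With n = 2, Ecell = −(0.0592/2)·log([dilute]/[conc]) = −(0.0592/2)·log(0.0063/2.5) = +0.077 V.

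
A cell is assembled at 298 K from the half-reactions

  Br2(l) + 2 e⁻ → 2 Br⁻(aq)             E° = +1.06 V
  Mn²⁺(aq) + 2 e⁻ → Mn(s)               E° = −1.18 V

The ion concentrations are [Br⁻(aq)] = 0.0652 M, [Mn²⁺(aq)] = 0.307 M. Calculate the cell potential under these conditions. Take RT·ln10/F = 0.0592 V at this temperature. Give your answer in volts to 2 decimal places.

Since E°(Br₂/Br⁻) > E°(Mn²⁺/Mn), Br₂/Br⁻ serves as the cathode.
E°cell = +1.06 − (−1.18) = +2.24 V, with n = 2 electrons transferred.
For the overall reaction Br2(l) + Mn(s) → 2 Br⁻(aq) + Mn²⁺(aq), Q = [Br⁻(aq)]^2·[Mn²⁺(aq)] = 0.00131, giving log Q = −2.884.
Applying E = E° − (RT ln10/nF)·log Q gives +2.24 − (0.0592/2)(−2.884) = +2.33 V.

+2.33 V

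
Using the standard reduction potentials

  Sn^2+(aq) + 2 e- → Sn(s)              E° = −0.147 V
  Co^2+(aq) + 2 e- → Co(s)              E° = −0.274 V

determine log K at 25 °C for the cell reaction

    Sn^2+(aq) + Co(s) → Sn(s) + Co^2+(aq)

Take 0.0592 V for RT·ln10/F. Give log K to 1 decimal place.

The Sn²⁺/Sn couple is reduced (cathode); E°cell = −0.147 − (−0.274) = +0.127 V with n = 2.
At equilibrium E = 0, so log K = nE°cell / 0.0592 = (2)(+0.127) / 0.0592 = 4.3.

log K = 4.3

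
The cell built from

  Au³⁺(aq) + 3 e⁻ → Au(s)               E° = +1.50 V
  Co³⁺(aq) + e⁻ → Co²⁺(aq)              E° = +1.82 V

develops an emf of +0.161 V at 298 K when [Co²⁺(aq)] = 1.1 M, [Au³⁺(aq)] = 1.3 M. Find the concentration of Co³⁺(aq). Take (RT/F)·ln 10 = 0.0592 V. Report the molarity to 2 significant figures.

0.0025 M

With Co³⁺/Co²⁺ at the cathode and Au³⁺/Au at the anode, E°cell = +1.82 − (+1.50) = +0.32 V (n = 3).
Since E = E° − (0.0592/n)·log Q, log Q = n(E° − E)/0.0592 = 8.057.
The balanced reaction is 3 Co³⁺(aq) + Au(s) → 3 Co²⁺(aq) + Au³⁺(aq), so Q = ([Co²⁺(aq)]^3·[Au³⁺(aq)]) / [Co³⁺(aq)]^3.
Solving for the unknown gives log [Co³⁺(aq)] = −2.606, so [Co³⁺(aq)] ≈ 0.0025 M.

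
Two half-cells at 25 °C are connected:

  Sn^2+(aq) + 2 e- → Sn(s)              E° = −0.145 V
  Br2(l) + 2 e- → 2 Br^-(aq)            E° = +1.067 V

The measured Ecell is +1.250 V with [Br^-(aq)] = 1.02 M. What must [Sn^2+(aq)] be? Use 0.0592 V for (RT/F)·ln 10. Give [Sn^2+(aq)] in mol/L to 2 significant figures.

The Br₂/Br⁻ couple has the larger reduction potential, so it is the cathode: E°cell = +1.067 − (−0.145) = +1.212 V and n = 2.
Rearranging E = E° − (0.0592/n)·log Q gives log Q = 2(+1.212 − (+1.250))/0.0592 = −1.284.
The balanced reaction is Br2(l) + Sn(s) → 2 Br^-(aq) + Sn^2+(aq), so Q = [Br^-(aq)]^2·[Sn^2+(aq)].
Solving for the unknown gives log [Sn^2+(aq)] = −1.301, so [Sn^2+(aq)] ≈ 0.050 M.

0.050 M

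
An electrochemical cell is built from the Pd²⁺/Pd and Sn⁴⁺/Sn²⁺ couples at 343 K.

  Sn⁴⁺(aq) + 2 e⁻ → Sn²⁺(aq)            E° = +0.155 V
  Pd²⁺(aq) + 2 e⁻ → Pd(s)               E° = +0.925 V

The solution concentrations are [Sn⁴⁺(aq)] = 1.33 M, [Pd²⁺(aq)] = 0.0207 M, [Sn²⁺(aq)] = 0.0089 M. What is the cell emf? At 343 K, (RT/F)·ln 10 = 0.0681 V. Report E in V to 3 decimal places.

+0.639 V

Pd²⁺/Pd is reduced (cathode, E° = +0.925 V) and Sn⁴⁺/Sn²⁺ is oxidized (anode).
E°cell = E°cat − E°an = +0.925 − (+0.155) = +0.770 V; n = 2.
For the overall reaction Pd²⁺(aq) + Sn²⁺(aq) → Pd(s) + Sn⁴⁺(aq), Q = [Sn⁴⁺(aq)] / ([Pd²⁺(aq)]·[Sn²⁺(aq)]) = 7.22×10^3, giving log Q = 3.858.
Applying E = E° − (RT ln10/nF)·log Q gives +0.770 − (0.0681/2)(3.858) = +0.639 V.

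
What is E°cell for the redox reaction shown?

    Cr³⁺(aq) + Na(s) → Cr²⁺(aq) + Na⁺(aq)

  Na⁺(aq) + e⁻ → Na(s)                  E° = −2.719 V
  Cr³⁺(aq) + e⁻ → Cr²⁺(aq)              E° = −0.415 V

+2.304 V

In the reaction as written, Cr³⁺(aq) is reduced (cathode) and Na⁺(aq) is produced by oxidation at the anode.
E°cell = E°(cathode) − E°(anode) = −0.415 − (−2.719) = +2.304 V.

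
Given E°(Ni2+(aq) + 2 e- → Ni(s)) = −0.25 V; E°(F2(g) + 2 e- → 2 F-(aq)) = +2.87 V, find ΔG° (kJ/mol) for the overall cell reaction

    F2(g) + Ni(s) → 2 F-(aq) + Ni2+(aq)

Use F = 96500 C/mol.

In the reaction as written F2(g) is reduced, so the F₂/F⁻ couple is the cathode and Ni²⁺/Ni is the anode.
E°cell = +2.87 − (−0.25) = +3.12 V; balancing electrons gives n = 2.
ΔG° = −nFE°cell = −(2)(96500)(+3.12) J/mol = −602 kJ/mol.

−602 kJ/mol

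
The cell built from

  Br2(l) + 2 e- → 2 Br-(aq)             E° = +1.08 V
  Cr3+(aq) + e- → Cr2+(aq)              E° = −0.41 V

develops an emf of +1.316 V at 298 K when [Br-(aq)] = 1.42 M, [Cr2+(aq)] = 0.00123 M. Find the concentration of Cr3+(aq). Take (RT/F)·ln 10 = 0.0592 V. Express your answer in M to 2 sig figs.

Br₂/Br⁻ is the cathode (higher E°); E°cell = +1.08 − (−0.41) = +1.49 V with n = 2.
From the Nernst equation, log Q = n(E° − E)/0.0592 = 2·(+1.49 − (+1.316))/0.0592 = 5.878.
For Br2(l) + 2 Cr2+(aq) → 2 Br-(aq) + 2 Cr3+(aq), the reaction quotient is Q = ([Br-(aq)]^2·[Cr3+(aq)]^2) / [Cr2+(aq)]^2.
Substituting the known concentrations and solving, log [Cr3+(aq)] = −0.123 and [Cr3+(aq)] = 0.75 M.

0.75 M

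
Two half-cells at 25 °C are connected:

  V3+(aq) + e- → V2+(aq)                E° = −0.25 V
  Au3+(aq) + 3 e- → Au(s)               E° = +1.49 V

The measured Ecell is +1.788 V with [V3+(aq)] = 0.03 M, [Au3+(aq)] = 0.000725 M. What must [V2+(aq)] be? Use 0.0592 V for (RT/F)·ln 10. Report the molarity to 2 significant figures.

The Au³⁺/Au couple has the larger reduction potential, so it is the cathode: E°cell = +1.49 − (−0.25) = +1.74 V and n = 3.
Since E = E° − (0.0592/n)·log Q, log Q = n(E° − E)/0.0592 = −2.432.
Balancing electrons gives Au3+(aq) + 3 V2+(aq) → Au(s) + 3 V3+(aq); thus Q = [V3+(aq)]^3 / ([Au3+(aq)]·[V2+(aq)]^3).
Isolating [V2+(aq)] in Q = 10^{−2.432} yields log [V2+(aq)] = 0.334, i.e. 2.2 M.

2.2 M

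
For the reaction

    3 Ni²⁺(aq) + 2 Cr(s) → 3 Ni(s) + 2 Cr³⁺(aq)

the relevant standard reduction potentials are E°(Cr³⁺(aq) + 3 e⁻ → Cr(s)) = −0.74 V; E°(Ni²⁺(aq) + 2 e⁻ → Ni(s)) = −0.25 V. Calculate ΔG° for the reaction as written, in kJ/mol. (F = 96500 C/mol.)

In the reaction as written Ni²⁺(aq) is reduced, so the Ni²⁺/Ni couple is the cathode and Cr³⁺/Cr is the anode.
E°cell = −0.25 − (−0.74) = +0.49 V; balancing electrons gives n = 6.
ΔG° = −nFE°cell = −(6)(96500)(+0.49) J/mol = −284 kJ/mol.

−284 kJ/mol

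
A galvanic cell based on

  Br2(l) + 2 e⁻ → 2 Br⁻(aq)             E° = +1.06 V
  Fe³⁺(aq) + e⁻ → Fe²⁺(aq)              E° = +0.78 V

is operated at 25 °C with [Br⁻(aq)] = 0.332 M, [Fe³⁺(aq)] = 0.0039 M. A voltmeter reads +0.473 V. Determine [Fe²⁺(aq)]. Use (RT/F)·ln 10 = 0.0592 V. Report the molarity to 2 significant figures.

2.4 M

The Br₂/Br⁻ couple has the larger reduction potential, so it is the cathode: E°cell = +1.06 − (+0.78) = +0.28 V and n = 2.
Since E = E° − (0.0592/n)·log Q, log Q = n(E° − E)/0.0592 = −6.520.
The balanced reaction is Br2(l) + 2 Fe²⁺(aq) → 2 Br⁻(aq) + 2 Fe³⁺(aq), so Q = ([Br⁻(aq)]^2·[Fe³⁺(aq)]^2) / [Fe²⁺(aq)]^2.
Solving for the unknown gives log [Fe²⁺(aq)] = 0.372, so [Fe²⁺(aq)] ≈ 2.4 M.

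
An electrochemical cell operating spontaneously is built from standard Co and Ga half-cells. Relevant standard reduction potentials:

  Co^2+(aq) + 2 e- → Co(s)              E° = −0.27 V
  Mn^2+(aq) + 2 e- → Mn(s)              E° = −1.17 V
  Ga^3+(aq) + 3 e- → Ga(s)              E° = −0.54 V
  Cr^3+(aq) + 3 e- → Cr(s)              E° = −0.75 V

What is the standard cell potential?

+0.27 V

Of the two couples in this cell, the one with the more positive reduction potential is reduced at the cathode: here that is Co²⁺/Co (−0.27 V); Ga³⁺/Ga (−0.54 V) is the anode.
E°cell = E°(cathode) − E°(anode) = −0.27 − (−0.54) = +0.27 V.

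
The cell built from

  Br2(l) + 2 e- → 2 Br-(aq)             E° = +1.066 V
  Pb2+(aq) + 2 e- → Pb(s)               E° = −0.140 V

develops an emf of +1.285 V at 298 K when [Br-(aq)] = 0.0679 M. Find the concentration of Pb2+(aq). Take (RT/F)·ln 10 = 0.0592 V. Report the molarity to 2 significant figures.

0.46 M

Br₂/Br⁻ is the cathode (higher E°); E°cell = +1.066 − (−0.140) = +1.206 V with n = 2.
Rearranging E = E° − (0.0592/n)·log Q gives log Q = 2(+1.206 − (+1.285))/0.0592 = −2.669.
Balancing electrons gives Br2(l) + Pb(s) → 2 Br-(aq) + Pb2+(aq); thus Q = [Br-(aq)]^2·[Pb2+(aq)].
Isolating [Pb2+(aq)] in Q = 10^{−2.669} yields log [Pb2+(aq)] = −0.333, i.e. 0.46 M.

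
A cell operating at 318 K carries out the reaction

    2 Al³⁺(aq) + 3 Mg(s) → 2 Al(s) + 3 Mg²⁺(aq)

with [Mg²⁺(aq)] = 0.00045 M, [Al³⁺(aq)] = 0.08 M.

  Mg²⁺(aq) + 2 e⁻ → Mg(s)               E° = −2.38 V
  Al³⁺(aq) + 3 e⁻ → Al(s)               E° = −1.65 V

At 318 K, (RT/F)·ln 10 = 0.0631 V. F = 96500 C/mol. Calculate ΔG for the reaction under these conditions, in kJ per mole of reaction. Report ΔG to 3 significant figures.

With Al³⁺/Al reduced at the cathode, E°cell = −1.65 − (−2.38) = +0.73 V and n = 6.
Here Q = [Mg²⁺(aq)]^3 / [Al³⁺(aq)]^2 = 1.42×10^−8 (log Q = −7.847), giving E = +0.73 − (0.0631/6)·(−7.847) = +0.8125 V.
Finally ΔG = −nFE = −(6)(96500 C/mol)(+0.8125 V) = −470 kJ/mol.

−470 kJ/mol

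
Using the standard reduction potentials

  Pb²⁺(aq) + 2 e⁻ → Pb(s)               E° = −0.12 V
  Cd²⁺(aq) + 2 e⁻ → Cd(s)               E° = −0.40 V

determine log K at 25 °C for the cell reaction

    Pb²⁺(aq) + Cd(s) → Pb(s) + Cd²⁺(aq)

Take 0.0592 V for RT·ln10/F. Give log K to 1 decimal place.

The Pb²⁺/Pb couple is reduced (cathode); E°cell = −0.12 − (−0.40) = +0.28 V with n = 2.
At equilibrium E = 0, so log K = nE°cell / 0.0592 = (2)(+0.28) / 0.0592 = 9.5.

log K = 9.5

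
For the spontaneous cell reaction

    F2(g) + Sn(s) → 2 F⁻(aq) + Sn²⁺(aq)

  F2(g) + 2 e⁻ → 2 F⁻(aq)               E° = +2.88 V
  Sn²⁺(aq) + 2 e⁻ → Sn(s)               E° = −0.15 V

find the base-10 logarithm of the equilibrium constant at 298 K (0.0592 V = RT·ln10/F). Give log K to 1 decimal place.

log K = 102.4

The F₂/F⁻ couple is reduced (cathode); E°cell = +2.88 − (−0.15) = +3.03 V with n = 2.
At equilibrium E = 0, so log K = nE°cell / 0.0592 = (2)(+3.03) / 0.0592 = 102.4.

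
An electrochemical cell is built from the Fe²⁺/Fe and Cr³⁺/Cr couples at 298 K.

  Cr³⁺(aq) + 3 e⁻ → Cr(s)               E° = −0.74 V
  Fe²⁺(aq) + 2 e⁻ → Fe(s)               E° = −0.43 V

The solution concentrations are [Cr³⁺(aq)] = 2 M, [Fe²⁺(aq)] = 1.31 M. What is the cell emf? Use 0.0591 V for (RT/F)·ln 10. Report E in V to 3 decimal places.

Fe²⁺/Fe is reduced (cathode, E° = −0.43 V) and Cr³⁺/Cr is oxidized (anode).
The standard potential is −0.43 − (−0.74) = +0.31 V and the balanced reaction transfers n = 6 electrons.
For the overall reaction 3 Fe²⁺(aq) + 2 Cr(s) → 3 Fe(s) + 2 Cr³⁺(aq), Q = [Cr³⁺(aq)]^2 / [Fe²⁺(aq)]^3 = 1.78, giving log Q = 0.250.
E = E° − (0.0591/n)·log Q = +0.31 − (0.0591/6)(0.250) = +0.308 V.

+0.308 V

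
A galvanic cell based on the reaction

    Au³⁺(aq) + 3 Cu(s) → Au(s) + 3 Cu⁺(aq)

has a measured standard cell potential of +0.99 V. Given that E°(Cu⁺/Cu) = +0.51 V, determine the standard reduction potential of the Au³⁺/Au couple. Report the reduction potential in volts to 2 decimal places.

+1.50 V

In the reaction as written the Au³⁺/Au couple is reduced (cathode) and Cu⁺/Cu is oxidized (anode), so E°cell = E°(Au³⁺/Au) − E°(Cu⁺/Cu).
E°(Au³⁺/Au) = E°cell + E°(anode) = +0.99 + (+0.51) = +1.50 V.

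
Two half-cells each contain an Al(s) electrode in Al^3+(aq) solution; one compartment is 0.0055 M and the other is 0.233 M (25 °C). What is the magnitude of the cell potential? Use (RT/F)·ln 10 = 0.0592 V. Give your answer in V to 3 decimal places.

For a concentration cell E°cell = 0, since both electrodes use the same couple.
The compartment with the higher Al^3+(aq) concentration (0.233 M) acts as the cathode; ions are reduced there and produced at the dilute (0.0055 M) anode.
With n = 3, Ecell = −(0.0592/3)·log([dilute]/[conc]) = −(0.0592/3)·log(0.0055/0.233) = +0.032 V.

0.032 V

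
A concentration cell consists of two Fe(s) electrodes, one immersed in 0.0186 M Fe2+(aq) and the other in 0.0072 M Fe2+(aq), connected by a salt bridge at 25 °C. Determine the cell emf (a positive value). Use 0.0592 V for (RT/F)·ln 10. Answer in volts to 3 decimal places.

For a concentration cell E°cell = 0, since both electrodes use the same couple.
The compartment with the higher Fe2+(aq) concentration (0.0186 M) acts as the cathode; ions are reduced there and produced at the dilute (0.0072 M) anode.
With n = 2, Ecell = −(0.0592/2)·log([dilute]/[conc]) = −(0.0592/2)·log(0.0072/0.0186) = +0.012 V.

0.012 V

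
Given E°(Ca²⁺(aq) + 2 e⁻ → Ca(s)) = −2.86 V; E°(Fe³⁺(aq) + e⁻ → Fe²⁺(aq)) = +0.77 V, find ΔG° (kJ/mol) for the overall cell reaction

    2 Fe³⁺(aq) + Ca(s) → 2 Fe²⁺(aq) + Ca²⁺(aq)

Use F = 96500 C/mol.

In the reaction as written Fe³⁺(aq) is reduced, so the Fe³⁺/Fe²⁺ couple is the cathode and Ca²⁺/Ca is the anode.
E°cell = +0.77 − (−2.86) = +3.63 V; balancing electrons gives n = 2.
ΔG° = −nFE°cell = −(2)(96500)(+3.63) J/mol = −701 kJ/mol.

−701 kJ/mol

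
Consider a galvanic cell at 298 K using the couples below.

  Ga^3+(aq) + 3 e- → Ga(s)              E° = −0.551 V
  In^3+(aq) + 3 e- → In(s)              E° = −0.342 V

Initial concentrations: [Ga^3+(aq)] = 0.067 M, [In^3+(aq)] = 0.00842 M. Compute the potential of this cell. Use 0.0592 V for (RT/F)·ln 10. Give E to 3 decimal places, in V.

+0.191 V

The In³⁺/In couple has the more positive E°, so it is the cathode; Ga³⁺/Ga is the anode.
E°cell = −0.342 − (−0.551) = +0.209 V, with n = 3 electrons transferred.
The balanced reaction is In^3+(aq) + Ga(s) → In(s) + Ga^3+(aq), so Q = [Ga^3+(aq)] / [In^3+(aq)] = 7.96 and log Q = 0.901.
Applying E = E° − (RT ln10/nF)·log Q gives +0.209 − (0.0592/3)(0.901) = +0.191 V.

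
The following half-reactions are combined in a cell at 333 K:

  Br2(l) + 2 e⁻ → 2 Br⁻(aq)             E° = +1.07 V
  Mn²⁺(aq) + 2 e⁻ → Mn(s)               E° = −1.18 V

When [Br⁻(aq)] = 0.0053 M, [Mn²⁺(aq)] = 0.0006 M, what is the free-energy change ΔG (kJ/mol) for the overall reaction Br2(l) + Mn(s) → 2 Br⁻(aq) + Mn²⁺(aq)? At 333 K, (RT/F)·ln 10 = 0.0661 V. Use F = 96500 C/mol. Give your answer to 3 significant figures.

−484 kJ/mol

With Br₂/Br⁻ reduced at the cathode, E°cell = +1.07 − (−1.18) = +2.25 V and n = 2.
Q = [Br⁻(aq)]^2·[Mn²⁺(aq)] = 1.69×10^−8, so log Q = −7.773 and E = +2.25 − (0.0661/2)(−7.773) = +2.5069 V.
Then ΔG = −nFE = −2 × 96500 × +2.5069 J/mol = −484 kJ/mol.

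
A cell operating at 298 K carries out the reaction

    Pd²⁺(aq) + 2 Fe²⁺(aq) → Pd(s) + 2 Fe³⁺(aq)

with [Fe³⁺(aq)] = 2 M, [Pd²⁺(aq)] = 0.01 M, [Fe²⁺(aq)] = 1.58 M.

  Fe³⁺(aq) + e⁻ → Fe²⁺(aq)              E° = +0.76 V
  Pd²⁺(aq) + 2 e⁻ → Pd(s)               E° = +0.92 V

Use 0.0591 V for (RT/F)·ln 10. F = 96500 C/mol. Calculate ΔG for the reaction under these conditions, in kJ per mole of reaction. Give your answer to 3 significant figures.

With Pd²⁺/Pd reduced at the cathode, E°cell = +0.92 − (+0.76) = +0.16 V and n = 2.
Here Q = [Fe³⁺(aq)]^2 / ([Pd²⁺(aq)]·[Fe²⁺(aq)]^2) = 160 (log Q = 2.205), giving E = +0.16 − (0.0591/2)·(2.205) = +0.0948 V.
Finally ΔG = −nFE = −(2)(96500 C/mol)(+0.0948 V) = −18.3 kJ/mol.

−18.3 kJ/mol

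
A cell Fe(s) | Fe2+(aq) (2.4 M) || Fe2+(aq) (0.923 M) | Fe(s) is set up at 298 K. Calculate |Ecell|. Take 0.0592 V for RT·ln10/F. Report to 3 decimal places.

For a concentration cell E°cell = 0, since both electrodes use the same couple.
The compartment with the higher Fe2+(aq) concentration (2.4 M) acts as the cathode; ions are reduced there and produced at the dilute (0.923 M) anode.
With n = 2, Ecell = −(0.0592/2)·log([dilute]/[conc]) = −(0.0592/2)·log(0.923/2.4) = +0.012 V.

0.012 V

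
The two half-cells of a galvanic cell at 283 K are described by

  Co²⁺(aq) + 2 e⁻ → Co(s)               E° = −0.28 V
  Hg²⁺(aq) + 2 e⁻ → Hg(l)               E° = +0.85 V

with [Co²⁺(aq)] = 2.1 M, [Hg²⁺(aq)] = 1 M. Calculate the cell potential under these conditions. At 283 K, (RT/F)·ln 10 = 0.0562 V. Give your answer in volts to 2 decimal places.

The Hg²⁺/Hg couple has the more positive E°, so it is the cathode; Co²⁺/Co is the anode.
The standard potential is +0.85 − (−0.28) = +1.13 V and the balanced reaction transfers n = 2 electrons.
For the overall reaction Hg²⁺(aq) + Co(s) → Hg(l) + Co²⁺(aq), Q = [Co²⁺(aq)] / [Hg²⁺(aq)] = 2.1, giving log Q = 0.322.
Applying E = E° − (RT ln10/nF)·log Q gives +1.13 − (0.0562/2)(0.322) = +1.12 V.

+1.12 V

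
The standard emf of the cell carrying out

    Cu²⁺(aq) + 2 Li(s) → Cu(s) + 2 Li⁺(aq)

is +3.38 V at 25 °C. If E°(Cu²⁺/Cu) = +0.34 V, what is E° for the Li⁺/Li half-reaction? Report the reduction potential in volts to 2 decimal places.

In the reaction as written the Cu²⁺/Cu couple is reduced (cathode) and Li⁺/Li is oxidized (anode), so E°cell = E°(Cu²⁺/Cu) − E°(Li⁺/Li).
E°(Li⁺/Li) = E°(cathode) − E°cell = +0.34 − (+3.38) = −3.04 V.

−3.04 V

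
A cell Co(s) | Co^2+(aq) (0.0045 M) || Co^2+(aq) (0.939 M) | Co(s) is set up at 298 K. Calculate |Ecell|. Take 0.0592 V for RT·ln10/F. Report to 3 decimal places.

For a concentration cell E°cell = 0, since both electrodes use the same couple.
The compartment with the higher Co^2+(aq) concentration (0.939 M) acts as the cathode; ions are reduced there and produced at the dilute (0.0045 M) anode.
With n = 2, Ecell = −(0.0592/2)·log([dilute]/[conc]) = −(0.0592/2)·log(0.0045/0.939) = +0.069 V.

0.069 V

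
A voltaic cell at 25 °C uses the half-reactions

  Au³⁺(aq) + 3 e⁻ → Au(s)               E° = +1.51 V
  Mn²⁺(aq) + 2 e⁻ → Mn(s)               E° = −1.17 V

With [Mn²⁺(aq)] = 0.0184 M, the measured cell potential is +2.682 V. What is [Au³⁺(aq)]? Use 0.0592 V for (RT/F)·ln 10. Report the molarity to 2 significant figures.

0.0032 M

With Au³⁺/Au at the cathode and Mn²⁺/Mn at the anode, E°cell = +1.51 − (−1.17) = +2.68 V (n = 6).
Since E = E° − (0.0592/n)·log Q, log Q = n(E° − E)/0.0592 = −0.203.
Balancing electrons gives 2 Au³⁺(aq) + 3 Mn(s) → 2 Au(s) + 3 Mn²⁺(aq); thus Q = [Mn²⁺(aq)]^3 / [Au³⁺(aq)]^2.
Solving for the unknown gives log [Au³⁺(aq)] = −2.501, so [Au³⁺(aq)] ≈ 0.0032 M.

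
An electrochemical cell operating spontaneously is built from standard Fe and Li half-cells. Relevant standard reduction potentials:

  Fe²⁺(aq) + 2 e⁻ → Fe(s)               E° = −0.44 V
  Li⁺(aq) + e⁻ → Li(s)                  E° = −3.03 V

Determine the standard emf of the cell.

+2.59 V

The Fe²⁺/Fe couple has the higher E°, so Fe ion is reduced (cathode) and Li is oxidized (anode).
E°cell = E°(cathode) − E°(anode) = −0.44 − (−3.03) = +2.59 V.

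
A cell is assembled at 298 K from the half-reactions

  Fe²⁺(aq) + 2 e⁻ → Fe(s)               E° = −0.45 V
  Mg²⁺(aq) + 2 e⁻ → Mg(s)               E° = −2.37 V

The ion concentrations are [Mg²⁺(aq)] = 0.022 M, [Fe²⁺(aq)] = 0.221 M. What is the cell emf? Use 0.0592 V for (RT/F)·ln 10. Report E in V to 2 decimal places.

Fe²⁺/Fe is reduced (cathode, E° = −0.45 V) and Mg²⁺/Mg is oxidized (anode).
The standard potential is −0.45 − (−2.37) = +1.92 V and the balanced reaction transfers n = 2 electrons.
Balancing gives Fe²⁺(aq) + Mg(s) → Fe(s) + Mg²⁺(aq); hence Q = [Mg²⁺(aq)] / [Fe²⁺(aq)] = 0.0995 (log Q = −1.002).
E = E° − (0.0592/n)·log Q = +1.92 − (0.0592/2)(−1.002) = +1.95 V.

+1.95 V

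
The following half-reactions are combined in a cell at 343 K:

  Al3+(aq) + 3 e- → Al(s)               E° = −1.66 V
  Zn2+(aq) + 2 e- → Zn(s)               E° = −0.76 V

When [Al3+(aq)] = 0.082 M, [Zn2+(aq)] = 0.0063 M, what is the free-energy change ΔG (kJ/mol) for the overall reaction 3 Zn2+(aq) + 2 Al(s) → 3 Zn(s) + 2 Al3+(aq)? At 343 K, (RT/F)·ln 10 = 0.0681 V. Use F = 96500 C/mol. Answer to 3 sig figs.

−492 kJ/mol

With Zn²⁺/Zn reduced at the cathode, E°cell = −0.76 − (−1.66) = +0.90 V and n = 6.
Q = [Al3+(aq)]^2 / [Zn2+(aq)]^3 = 2.69×10^4, so log Q = 4.430 and E = +0.90 − (0.0681/6)(4.430) = +0.8497 V.
Finally ΔG = −nFE = −(6)(96500 C/mol)(+0.8497 V) = −492 kJ/mol.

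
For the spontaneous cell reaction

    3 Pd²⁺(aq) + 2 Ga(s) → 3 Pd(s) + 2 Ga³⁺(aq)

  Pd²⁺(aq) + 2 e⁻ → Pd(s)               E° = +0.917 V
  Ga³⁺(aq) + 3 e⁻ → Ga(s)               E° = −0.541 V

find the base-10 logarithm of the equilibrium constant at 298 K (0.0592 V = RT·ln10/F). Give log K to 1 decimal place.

log K = 147.8

The Pd²⁺/Pd couple is reduced (cathode); E°cell = +0.917 − (−0.541) = +1.458 V with n = 6.
At equilibrium E = 0, so log K = nE°cell / 0.0592 = (6)(+1.458) / 0.0592 = 147.8.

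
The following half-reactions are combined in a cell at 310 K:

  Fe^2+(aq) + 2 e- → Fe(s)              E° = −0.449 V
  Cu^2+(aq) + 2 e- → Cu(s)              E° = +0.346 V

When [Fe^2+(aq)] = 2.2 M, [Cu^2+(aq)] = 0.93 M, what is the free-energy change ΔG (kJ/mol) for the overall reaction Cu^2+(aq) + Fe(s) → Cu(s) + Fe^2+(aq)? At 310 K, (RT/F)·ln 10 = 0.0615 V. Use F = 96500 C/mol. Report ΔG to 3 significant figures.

−151 kJ/mol

E°cell = +0.346 − (−0.449) = +0.795 V; the balanced reaction transfers n = 2 electrons.
Here Q = [Fe^2+(aq)] / [Cu^2+(aq)] = 2.37 (log Q = 0.374), giving E = +0.795 − (0.0615/2)·(0.374) = +0.7835 V.
Then ΔG = −nFE = −2 × 96500 × +0.7835 J/mol = −151 kJ/mol.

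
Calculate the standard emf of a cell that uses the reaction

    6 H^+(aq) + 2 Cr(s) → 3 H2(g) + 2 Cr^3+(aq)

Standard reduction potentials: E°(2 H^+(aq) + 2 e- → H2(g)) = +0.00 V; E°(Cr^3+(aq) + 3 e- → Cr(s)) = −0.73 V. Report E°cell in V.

+0.73 V

H^+(aq) gains electrons, so the 2H⁺/H₂ couple is the cathode; the Cr³⁺/Cr couple is the anode.
E°cell = E°(cathode) − E°(anode) = +0.00 − (−0.73) = +0.73 V.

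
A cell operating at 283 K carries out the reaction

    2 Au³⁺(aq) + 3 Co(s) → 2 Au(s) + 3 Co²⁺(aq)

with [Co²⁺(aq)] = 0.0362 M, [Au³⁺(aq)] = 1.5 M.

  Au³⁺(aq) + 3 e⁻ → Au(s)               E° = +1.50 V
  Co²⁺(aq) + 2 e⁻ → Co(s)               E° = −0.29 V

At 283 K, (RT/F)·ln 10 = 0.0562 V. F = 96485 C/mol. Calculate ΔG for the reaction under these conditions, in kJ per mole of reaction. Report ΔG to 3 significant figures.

With Au³⁺/Au reduced at the cathode, E°cell = +1.50 − (−0.29) = +1.79 V and n = 6.
Here Q = [Co²⁺(aq)]^3 / [Au³⁺(aq)]^2 = 2.11×10^−5 (log Q = −4.676), giving E = +1.79 − (0.0562/6)·(−4.676) = +1.8338 V.
Then ΔG = −nFE = −6 × 96485 × +1.8338 J/mol = −1060 kJ/mol.

−1060 kJ/mol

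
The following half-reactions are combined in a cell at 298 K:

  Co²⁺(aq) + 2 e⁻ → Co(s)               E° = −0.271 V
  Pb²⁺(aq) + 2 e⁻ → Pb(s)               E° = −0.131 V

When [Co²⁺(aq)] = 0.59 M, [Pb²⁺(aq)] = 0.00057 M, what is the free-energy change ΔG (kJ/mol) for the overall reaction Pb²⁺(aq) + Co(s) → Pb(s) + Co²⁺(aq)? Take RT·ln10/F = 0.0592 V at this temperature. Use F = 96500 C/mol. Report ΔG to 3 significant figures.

−9.80 kJ/mol

With Pb²⁺/Pb reduced at the cathode, E°cell = −0.131 − (−0.271) = +0.140 V and n = 2.
Here Q = [Co²⁺(aq)] / [Pb²⁺(aq)] = 1.04×10^3 (log Q = 3.015), giving E = +0.140 − (0.0592/2)·(3.015) = +0.0508 V.
Then ΔG = −nFE = −2 × 96500 × +0.0508 J/mol = −9.80 kJ/mol.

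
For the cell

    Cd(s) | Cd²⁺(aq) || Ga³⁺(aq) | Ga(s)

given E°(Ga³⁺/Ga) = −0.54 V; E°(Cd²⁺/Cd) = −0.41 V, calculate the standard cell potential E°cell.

−0.13 V

By convention the left-hand electrode in cell notation is the anode (oxidation) and the right-hand electrode is the cathode (reduction).
E°cell = E°(right) − E°(left) = −0.54 − (−0.41) = −0.13 V.
The negative sign shows that, as written, the cell would require an external voltage to drive the reaction.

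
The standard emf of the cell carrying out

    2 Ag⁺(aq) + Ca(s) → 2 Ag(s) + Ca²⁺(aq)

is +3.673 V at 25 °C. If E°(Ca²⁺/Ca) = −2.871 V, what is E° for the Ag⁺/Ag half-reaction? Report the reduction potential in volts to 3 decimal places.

In the reaction as written the Ag⁺/Ag couple is reduced (cathode) and Ca²⁺/Ca is oxidized (anode), so E°cell = E°(Ag⁺/Ag) − E°(Ca²⁺/Ca).
E°(Ag⁺/Ag) = E°cell + E°(anode) = +3.673 + (−2.871) = +0.802 V.

+0.802 V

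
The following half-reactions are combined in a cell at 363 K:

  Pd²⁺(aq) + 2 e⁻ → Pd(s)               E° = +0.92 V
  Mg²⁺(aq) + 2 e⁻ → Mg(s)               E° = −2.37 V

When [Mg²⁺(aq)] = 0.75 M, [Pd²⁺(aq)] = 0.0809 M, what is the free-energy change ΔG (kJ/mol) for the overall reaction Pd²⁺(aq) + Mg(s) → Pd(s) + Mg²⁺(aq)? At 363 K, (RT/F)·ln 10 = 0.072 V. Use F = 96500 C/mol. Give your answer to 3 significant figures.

With Pd²⁺/Pd reduced at the cathode, E°cell = +0.92 − (−2.37) = +3.29 V and n = 2.
Here Q = [Mg²⁺(aq)] / [Pd²⁺(aq)] = 9.27 (log Q = 0.967), giving E = +3.29 − (0.072/2)·(0.967) = +3.2552 V.
Then ΔG = −nFE = −2 × 96500 × +3.2552 J/mol = −628 kJ/mol.

−628 kJ/mol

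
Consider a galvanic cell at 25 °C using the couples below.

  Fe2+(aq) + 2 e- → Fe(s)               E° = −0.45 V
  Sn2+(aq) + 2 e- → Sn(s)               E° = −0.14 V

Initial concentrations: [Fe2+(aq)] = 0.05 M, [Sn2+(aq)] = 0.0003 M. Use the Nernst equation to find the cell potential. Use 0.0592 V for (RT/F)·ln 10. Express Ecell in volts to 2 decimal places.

The Sn²⁺/Sn couple has the more positive E°, so it is the cathode; Fe²⁺/Fe is the anode.
E°cell = −0.14 − (−0.45) = +0.31 V, with n = 2 electrons transferred.
Balancing gives Sn2+(aq) + Fe(s) → Sn(s) + Fe2+(aq); hence Q = [Fe2+(aq)] / [Sn2+(aq)] = 167 (log Q = 2.222).
Applying E = E° − (RT ln10/nF)·log Q gives +0.31 − (0.0592/2)(2.222) = +0.24 V.

+0.24 V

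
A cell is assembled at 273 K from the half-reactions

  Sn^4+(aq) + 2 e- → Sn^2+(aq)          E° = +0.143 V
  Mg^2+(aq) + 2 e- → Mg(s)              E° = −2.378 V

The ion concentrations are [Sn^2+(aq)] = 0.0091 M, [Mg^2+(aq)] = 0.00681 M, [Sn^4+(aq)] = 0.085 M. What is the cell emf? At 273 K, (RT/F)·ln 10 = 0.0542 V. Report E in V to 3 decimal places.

+2.606 V

Since E°(Sn⁴⁺/Sn²⁺) > E°(Mg²⁺/Mg), Sn⁴⁺/Sn²⁺ serves as the cathode.
E°cell = +0.143 − (−2.378) = +2.521 V, with n = 2 electrons transferred.
For the overall reaction Sn^4+(aq) + Mg(s) → Sn^2+(aq) + Mg^2+(aq), Q = ([Sn^2+(aq)]·[Mg^2+(aq)]) / [Sn^4+(aq)] = 0.000729, giving log Q = −3.137.
Applying E = E° − (RT ln10/nF)·log Q gives +2.521 − (0.0542/2)(−3.137) = +2.606 V.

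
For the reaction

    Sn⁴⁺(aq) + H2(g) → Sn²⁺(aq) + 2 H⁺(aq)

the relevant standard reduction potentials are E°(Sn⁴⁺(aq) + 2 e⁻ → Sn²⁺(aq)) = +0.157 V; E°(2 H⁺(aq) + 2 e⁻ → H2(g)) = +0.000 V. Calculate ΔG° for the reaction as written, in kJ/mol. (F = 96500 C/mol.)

In the reaction as written Sn⁴⁺(aq) is reduced, so the Sn⁴⁺/Sn²⁺ couple is the cathode and 2H⁺/H₂ is the anode.
E°cell = +0.157 − (+0.000) = +0.157 V; balancing electrons gives n = 2.
ΔG° = −nFE°cell = −(2)(96500)(+0.157) J/mol = −30.3 kJ/mol.

−30.3 kJ/mol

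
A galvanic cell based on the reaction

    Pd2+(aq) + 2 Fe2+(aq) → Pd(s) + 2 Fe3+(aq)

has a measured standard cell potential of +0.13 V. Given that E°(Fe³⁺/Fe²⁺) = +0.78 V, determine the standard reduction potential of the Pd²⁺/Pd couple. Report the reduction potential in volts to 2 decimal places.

+0.91 V

In the reaction as written the Pd²⁺/Pd couple is reduced (cathode) and Fe³⁺/Fe²⁺ is oxidized (anode), so E°cell = E°(Pd²⁺/Pd) − E°(Fe³⁺/Fe²⁺).
E°(Pd²⁺/Pd) = E°cell + E°(anode) = +0.13 + (+0.78) = +0.91 V.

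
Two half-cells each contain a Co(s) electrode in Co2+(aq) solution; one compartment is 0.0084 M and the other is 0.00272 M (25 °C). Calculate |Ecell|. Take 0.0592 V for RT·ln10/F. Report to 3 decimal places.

0.014 V

For a concentration cell E°cell = 0, since both electrodes use the same couple.
The compartment with the higher Co2+(aq) concentration (0.0084 M) acts as the cathode; ions are reduced there and produced at the dilute (0.00272 M) anode.
With n = 2, Ecell = −(0.0592/2)·log([dilute]/[conc]) = −(0.0592/2)·log(0.00272/0.0084) = +0.014 V.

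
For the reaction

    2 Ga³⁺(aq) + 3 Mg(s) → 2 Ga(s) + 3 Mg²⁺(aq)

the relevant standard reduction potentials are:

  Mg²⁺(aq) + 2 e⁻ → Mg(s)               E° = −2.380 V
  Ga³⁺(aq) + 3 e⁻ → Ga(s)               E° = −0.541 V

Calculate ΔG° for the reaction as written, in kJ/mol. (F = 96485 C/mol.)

−1065 kJ/mol

In the reaction as written Ga³⁺(aq) is reduced, so the Ga³⁺/Ga couple is the cathode and Mg²⁺/Mg is the anode.
E°cell = −0.541 − (−2.380) = +1.839 V; balancing electrons gives n = 6.
ΔG° = −nFE°cell = −(6)(96485)(+1.839) J/mol = −1065 kJ/mol.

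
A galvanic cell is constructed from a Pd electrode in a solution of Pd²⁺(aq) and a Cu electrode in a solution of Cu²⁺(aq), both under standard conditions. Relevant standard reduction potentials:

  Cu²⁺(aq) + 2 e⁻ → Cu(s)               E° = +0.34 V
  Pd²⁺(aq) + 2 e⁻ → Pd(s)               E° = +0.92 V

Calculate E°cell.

+0.58 V

The Pd²⁺/Pd couple has the higher E°, so Pd ion is reduced (cathode) and Cu is oxidized (anode).
E°cell = E°(cathode) − E°(anode) = +0.92 − (+0.34) = +0.58 V.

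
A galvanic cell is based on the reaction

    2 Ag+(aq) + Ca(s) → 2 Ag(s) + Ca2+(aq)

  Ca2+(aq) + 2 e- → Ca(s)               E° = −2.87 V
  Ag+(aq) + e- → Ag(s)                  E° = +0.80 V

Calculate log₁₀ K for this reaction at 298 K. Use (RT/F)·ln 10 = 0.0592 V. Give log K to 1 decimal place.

The Ag⁺/Ag couple is reduced (cathode); E°cell = +0.80 − (−2.87) = +3.67 V with n = 2.
At equilibrium E = 0, so log K = nE°cell / 0.0592 = (2)(+3.67) / 0.0592 = 124.0.

log K = 124.0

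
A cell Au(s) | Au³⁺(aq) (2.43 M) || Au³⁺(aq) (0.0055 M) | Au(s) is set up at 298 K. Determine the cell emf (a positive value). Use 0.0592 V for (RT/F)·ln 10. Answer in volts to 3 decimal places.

0.052 V

For a concentration cell E°cell = 0, since both electrodes use the same couple.
The compartment with the higher Au³⁺(aq) concentration (2.43 M) acts as the cathode; ions are reduced there and produced at the dilute (0.0055 M) anode.
With n = 3, Ecell = −(0.0592/3)·log([dilute]/[conc]) = −(0.0592/3)·log(0.0055/2.43) = +0.052 V.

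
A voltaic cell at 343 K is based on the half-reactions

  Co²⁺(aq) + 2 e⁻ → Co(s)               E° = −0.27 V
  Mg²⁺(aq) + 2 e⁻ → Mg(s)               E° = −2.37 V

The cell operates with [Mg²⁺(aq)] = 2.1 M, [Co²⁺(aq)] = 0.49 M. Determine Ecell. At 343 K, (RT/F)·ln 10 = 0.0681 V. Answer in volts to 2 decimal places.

+2.08 V

Co²⁺/Co is reduced (cathode, E° = −0.27 V) and Mg²⁺/Mg is oxidized (anode).
E°cell = E°cat − E°an = −0.27 − (−2.37) = +2.10 V; n = 2.
The balanced reaction is Co²⁺(aq) + Mg(s) → Co(s) + Mg²⁺(aq), so Q = [Mg²⁺(aq)] / [Co²⁺(aq)] = 4.29 and log Q = 0.632.
By the Nernst equation, E = +2.10 − (0.0681/2)·(0.632) = +2.08 V.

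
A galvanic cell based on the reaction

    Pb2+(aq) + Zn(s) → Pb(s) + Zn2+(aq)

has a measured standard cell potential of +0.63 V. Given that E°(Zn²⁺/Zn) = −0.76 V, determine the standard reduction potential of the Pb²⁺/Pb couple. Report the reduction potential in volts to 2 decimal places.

In the reaction as written the Pb²⁺/Pb couple is reduced (cathode) and Zn²⁺/Zn is oxidized (anode), so E°cell = E°(Pb²⁺/Pb) − E°(Zn²⁺/Zn).
E°(Pb²⁺/Pb) = E°cell + E°(anode) = +0.63 + (−0.76) = −0.13 V.

−0.13 V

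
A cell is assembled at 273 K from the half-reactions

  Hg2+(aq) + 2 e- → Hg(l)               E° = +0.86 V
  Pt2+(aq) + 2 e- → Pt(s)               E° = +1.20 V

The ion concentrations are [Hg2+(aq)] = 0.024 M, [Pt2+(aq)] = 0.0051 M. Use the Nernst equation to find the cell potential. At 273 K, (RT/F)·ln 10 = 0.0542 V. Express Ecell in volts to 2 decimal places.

Pt²⁺/Pt is reduced (cathode, E° = +1.20 V) and Hg²⁺/Hg is oxidized (anode).
The standard potential is +1.20 − (+0.86) = +0.34 V and the balanced reaction transfers n = 2 electrons.
Balancing gives Pt2+(aq) + Hg(l) → Pt(s) + Hg2+(aq); hence Q = [Hg2+(aq)] / [Pt2+(aq)] = 4.71 (log Q = 0.673).
E = E° − (0.0542/n)·log Q = +0.34 − (0.0542/2)(0.673) = +0.32 V.

+0.32 V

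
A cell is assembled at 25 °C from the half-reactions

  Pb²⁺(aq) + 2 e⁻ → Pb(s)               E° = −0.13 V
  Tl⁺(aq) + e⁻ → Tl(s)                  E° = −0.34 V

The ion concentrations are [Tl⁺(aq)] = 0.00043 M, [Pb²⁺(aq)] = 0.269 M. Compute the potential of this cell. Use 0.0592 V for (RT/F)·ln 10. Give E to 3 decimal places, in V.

+0.392 V

The Pb²⁺/Pb couple has the more positive E°, so it is the cathode; Tl⁺/Tl is the anode.
The standard potential is −0.13 − (−0.34) = +0.21 V and the balanced reaction transfers n = 2 electrons.
Balancing gives Pb²⁺(aq) + 2 Tl(s) → Pb(s) + 2 Tl⁺(aq); hence Q = [Tl⁺(aq)]^2 / [Pb²⁺(aq)] = 6.87×10^−7 (log Q = −6.163).
By the Nernst equation, E = +0.21 − (0.0592/2)·(−6.163) = +0.392 V.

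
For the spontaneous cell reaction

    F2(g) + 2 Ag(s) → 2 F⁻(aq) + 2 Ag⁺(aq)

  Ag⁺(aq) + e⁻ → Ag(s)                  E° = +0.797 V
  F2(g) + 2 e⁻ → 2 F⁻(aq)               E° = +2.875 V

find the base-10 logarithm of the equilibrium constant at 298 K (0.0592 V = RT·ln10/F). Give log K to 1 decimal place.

The F₂/F⁻ couple is reduced (cathode); E°cell = +2.875 − (+0.797) = +2.078 V with n = 2.
At equilibrium E = 0, so log K = nE°cell / 0.0592 = (2)(+2.078) / 0.0592 = 70.2.

log K = 70.2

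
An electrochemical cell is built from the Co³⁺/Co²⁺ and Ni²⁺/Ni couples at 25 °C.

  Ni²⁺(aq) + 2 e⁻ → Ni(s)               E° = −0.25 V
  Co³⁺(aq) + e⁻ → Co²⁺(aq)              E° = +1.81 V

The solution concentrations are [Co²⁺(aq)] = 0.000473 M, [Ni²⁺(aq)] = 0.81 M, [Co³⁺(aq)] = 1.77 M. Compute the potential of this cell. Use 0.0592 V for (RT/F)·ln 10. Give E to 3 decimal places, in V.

+2.274 V

Since E°(Co³⁺/Co²⁺) > E°(Ni²⁺/Ni), Co³⁺/Co²⁺ serves as the cathode.
E°cell = +1.81 − (−0.25) = +2.06 V, with n = 2 electrons transferred.
The balanced reaction is 2 Co³⁺(aq) + Ni(s) → 2 Co²⁺(aq) + Ni²⁺(aq), so Q = ([Co²⁺(aq)]^2·[Ni²⁺(aq)]) / [Co³⁺(aq)]^2 = 5.78×10^−8 and log Q = −7.238.
Applying E = E° − (RT ln10/nF)·log Q gives +2.06 − (0.0592/2)(−7.238) = +2.274 V.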